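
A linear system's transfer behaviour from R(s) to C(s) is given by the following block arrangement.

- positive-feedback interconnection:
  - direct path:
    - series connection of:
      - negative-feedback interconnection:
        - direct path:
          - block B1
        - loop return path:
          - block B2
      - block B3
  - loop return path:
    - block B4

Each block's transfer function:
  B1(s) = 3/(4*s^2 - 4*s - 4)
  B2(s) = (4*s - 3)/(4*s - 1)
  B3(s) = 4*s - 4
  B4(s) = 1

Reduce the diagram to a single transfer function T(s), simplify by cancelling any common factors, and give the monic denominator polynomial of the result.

First reduce the diagram to T(s).

[1] reduce the feedback loop with forward B1 and return B2 = (12*s - 3)/(16*s^3 - 20*s^2 - 5)
[2] combine [B1/(1+B1*B2)], B3 in series = (48*s^2 - 60*s + 12)/(16*s^3 - 20*s^2 - 5)
[3] feedback reduction of ([B1/(1+B1*B2)]*B3), B4 = (48*s^2 - 60*s + 12)/(16*s^3 - 68*s^2 + 60*s - 17)
The result of step 3 is T(s) in lowest terms. Its denominator has leading coefficient 16; dividing the denominator through by 16 makes it monic.

Answer: s^3 - 17*s^2/4 + 15*s/4 - 17/16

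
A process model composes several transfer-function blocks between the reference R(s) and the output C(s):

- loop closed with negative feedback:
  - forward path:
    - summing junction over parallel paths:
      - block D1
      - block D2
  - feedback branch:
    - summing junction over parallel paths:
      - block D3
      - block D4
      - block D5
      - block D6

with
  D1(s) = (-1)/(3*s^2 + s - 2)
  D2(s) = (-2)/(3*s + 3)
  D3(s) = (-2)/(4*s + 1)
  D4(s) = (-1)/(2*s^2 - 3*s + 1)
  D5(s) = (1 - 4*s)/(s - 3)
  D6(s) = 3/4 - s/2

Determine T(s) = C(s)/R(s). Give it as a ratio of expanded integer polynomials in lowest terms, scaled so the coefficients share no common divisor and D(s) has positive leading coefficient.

Step 1: combine D1, D2 in parallel; result (1 - 6*s)/(9*s^2 + 3*s - 6)
Step 2: add D3, D4, D5, D6 (parallel); result (-16*s^5 - 36*s^4 + 12*s^3 + 97*s^2 - 48*s + 31)/(32*s^4 - 136*s^3 + 124*s^2 - 8*s - 12)
Step 3: reduce the feedback loop with forward (D1+D2) and return (D3+D4+D5+D6), which is the overall transfer function T(s) = C(s)/R(s) in lowest terms

Final answer: (-192*s^5 + 848*s^4 - 880*s^3 + 172*s^2 + 64*s - 12)/(384*s^6 - 928*s^5 + 408*s^4 + 546*s^3 - 491*s^2 - 222*s + 103)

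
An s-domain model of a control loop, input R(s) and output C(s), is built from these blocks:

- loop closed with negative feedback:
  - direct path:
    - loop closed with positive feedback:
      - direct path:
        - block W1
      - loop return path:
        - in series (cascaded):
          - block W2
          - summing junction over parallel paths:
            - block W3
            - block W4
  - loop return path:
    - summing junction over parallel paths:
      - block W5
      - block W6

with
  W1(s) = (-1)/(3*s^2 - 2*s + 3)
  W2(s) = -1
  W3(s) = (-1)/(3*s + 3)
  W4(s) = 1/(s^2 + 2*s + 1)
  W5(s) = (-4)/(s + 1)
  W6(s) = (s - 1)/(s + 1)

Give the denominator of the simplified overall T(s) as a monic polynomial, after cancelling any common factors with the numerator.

Answer: s^4 + 4*s^3/3 + s^2/3 + 25*s/9 + 22/9

Working:
Step 1 - parallel reduction of W3, W4 = (2 - s)/(3*s^2 + 6*s + 3)
Step 2 - reduce the series chain W2, (W3+W4) = (s - 2)/(3*s^2 + 6*s + 3)
Step 3 - apply the feedback formula to W1, (W2*(W3+W4)) = (-3*s^2 - 6*s - 3)/(9*s^4 + 12*s^3 + 6*s^2 + 13*s + 7)
Step 4 - combine W5, W6 in parallel = (s - 5)/(s + 1)
Step 5 - close the feedback loop around [W1/(1-W1*(W2*(W3+W4)))], (W5+W6) = (-3*s^2 - 6*s - 3)/(9*s^4 + 12*s^3 + 3*s^2 + 25*s + 22)
The result of step 5 is T(s) in lowest terms. Its denominator has leading coefficient 9; dividing the denominator through by 9 makes it monic.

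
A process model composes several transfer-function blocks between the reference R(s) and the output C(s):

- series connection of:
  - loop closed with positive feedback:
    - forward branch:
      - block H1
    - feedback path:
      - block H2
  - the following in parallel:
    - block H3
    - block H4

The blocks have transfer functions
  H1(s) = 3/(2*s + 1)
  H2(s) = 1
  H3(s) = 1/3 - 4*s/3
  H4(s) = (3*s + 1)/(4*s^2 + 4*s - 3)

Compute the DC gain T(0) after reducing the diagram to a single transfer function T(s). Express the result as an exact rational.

First reduce the diagram to T(s).

Step 1: reduce the feedback loop with forward H1 and return H2: 3/(2*s - 2)
Step 2: sum the parallel branches H3, H4: (-16*s^3 - 12*s^2 + 25*s)/(12*s^2 + 12*s - 9)
Step 3: cascade [H1/(1-H1*H2)], (H3+H4): (-16*s^3 - 12*s^2 + 25*s)/(8*s^3 - 14*s + 6)
DC gain: substitute s = 0 into T(s) from step 3: T(0) = 0/6 = 0.

Answer: 0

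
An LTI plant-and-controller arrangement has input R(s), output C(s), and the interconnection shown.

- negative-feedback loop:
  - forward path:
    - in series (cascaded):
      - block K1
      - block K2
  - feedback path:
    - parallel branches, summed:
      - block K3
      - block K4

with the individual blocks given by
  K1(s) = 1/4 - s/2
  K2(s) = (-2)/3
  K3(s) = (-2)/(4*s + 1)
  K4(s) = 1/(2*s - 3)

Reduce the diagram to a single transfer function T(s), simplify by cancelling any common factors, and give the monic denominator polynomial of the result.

The answer is s^2 - 23*s/24 - 25/48.

Reasoning:
1. series reduction of K1, K2, giving s/3 - 1/6
2. combine K3, K4 in parallel, giving 7/(8*s^2 - 10*s - 3)
3. collapse the loop ((K1*K2) forward, (K3+K4) return), giving (16*s^3 - 28*s^2 + 4*s + 3)/(48*s^2 - 46*s - 25)
Step 3 gives the fully reduced T(s), with no common factor left to cancel. The denominator's leading coefficient is 48, so divide each of its coefficients by 48 to get the monic form.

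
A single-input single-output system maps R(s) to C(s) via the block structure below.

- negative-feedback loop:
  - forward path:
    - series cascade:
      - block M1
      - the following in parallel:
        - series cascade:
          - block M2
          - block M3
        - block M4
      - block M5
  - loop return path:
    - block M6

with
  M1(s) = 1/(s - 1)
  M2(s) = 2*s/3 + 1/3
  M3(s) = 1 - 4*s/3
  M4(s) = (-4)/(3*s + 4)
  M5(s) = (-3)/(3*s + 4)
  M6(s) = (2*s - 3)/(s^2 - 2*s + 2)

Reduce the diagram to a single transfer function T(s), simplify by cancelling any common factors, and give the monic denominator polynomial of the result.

First reduce the diagram to T(s).

(1) reduce the series chain M2, M3; result -8*s^2/9 + 2*s/9 + 1/3
(2) reduce the parallel group (M2*M3), M4; result (-24*s^3 - 26*s^2 + 17*s - 24)/(27*s + 36)
(3) reduce the series chain M1, ((M2*M3)+M4), M5; result (24*s^3 + 26*s^2 - 17*s + 24)/(27*s^3 + 45*s^2 - 24*s - 48)
(4) reduce the feedback loop with forward (M1*((M2*M3)+M4)*M5) and return M6; result (24*s^5 - 22*s^4 - 21*s^3 + 110*s^2 - 82*s + 48)/(27*s^5 + 39*s^4 - 80*s^3 - 22*s^2 + 147*s - 168)
T(s) is the step-4 result (common factors already cancelled). Leading coefficient of the denominator: 27. Divide through by 27 for the monic polynomial.

Answer: s^5 + 13*s^4/9 - 80*s^3/27 - 22*s^2/27 + 49*s/9 - 56/9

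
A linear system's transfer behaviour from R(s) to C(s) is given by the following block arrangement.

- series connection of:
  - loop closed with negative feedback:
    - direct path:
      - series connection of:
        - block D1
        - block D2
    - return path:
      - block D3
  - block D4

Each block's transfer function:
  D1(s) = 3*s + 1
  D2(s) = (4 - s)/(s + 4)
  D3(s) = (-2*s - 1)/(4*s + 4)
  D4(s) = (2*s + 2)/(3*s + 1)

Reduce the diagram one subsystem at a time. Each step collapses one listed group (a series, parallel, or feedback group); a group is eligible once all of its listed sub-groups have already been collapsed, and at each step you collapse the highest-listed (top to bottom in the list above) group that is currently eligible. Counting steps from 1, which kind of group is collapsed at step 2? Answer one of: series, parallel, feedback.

Step 1 - reduce the series chain D1, D2
Step 2 - apply the feedback formula to (D1*D2), D3
Step 3 - multiply [(D1*D2)/(1+(D1*D2)*D3)], D4 (series)
Step 2 collapses a feedback group.

Answer: feedback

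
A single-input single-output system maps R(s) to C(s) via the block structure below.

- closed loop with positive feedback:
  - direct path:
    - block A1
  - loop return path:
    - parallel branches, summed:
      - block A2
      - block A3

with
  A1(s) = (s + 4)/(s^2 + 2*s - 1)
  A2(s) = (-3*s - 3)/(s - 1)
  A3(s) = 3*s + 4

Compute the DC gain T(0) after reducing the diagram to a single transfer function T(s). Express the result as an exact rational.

The answer is -4/29.

Reasoning:
(1) reduce the parallel group A2, A3 gives (3*s^2 - 2*s - 7)/(s - 1)
(2) feedback reduction of A1, (A2+A3) gives (-s^2 - 3*s + 4)/(2*s^3 + 9*s^2 - 12*s - 29)
That last expression is T(s); at s = 0 only the constant terms survive, so T(0) = 4/(-29) = -4/29.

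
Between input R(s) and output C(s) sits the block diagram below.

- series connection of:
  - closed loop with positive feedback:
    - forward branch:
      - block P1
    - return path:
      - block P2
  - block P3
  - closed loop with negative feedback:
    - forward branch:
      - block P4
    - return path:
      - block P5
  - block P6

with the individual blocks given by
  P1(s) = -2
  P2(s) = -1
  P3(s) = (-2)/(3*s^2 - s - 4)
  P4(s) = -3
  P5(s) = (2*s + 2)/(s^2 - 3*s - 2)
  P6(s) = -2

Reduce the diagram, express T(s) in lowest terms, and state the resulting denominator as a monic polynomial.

Answer: s^4 - 28*s^3/3 - 19*s^2/3 + 44*s/3 + 32/3

Working:
Step 1 - feedback reduction of P1, P2 gives 2
Step 2 - feedback reduction of P4, P5 gives (-3*s^2 + 9*s + 6)/(s^2 - 9*s - 8)
Step 3 - cascade [P1/(1-P1*P2)], P3, [P4/(1+P4*P5)], P6 gives (-24*s^2 + 72*s + 48)/(3*s^4 - 28*s^3 - 19*s^2 + 44*s + 32)
T(s) is the step-3 result (common factors already cancelled). Leading coefficient of the denominator: 3. Divide through by 3 for the monic polynomial.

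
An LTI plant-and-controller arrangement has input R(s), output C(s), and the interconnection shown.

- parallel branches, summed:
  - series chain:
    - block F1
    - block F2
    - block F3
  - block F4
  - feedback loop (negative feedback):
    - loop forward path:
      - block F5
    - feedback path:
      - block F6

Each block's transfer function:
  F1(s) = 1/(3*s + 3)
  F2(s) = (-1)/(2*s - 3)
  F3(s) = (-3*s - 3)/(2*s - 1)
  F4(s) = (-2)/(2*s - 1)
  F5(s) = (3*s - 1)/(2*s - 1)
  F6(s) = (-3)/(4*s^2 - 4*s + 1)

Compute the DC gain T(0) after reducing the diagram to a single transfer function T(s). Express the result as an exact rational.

Step 1 - cascade F1, F2, F3 gives 1/(4*s^2 - 8*s + 3)
Step 2 - feedback reduction of F5, F6 gives (12*s^3 - 16*s^2 + 7*s - 1)/(8*s^3 - 12*s^2 - 3*s + 2)
Step 3 - add (F1*F2*F3), F4, [F5/(1+F5*F6)] (parallel) gives (48*s^5 - 192*s^4 + 296*s^3 - 180*s^2 + 11)/(32*s^5 - 112*s^4 + 108*s^3 - 4*s^2 - 25*s + 6)
That last expression is T(s); at s = 0 only the constant terms survive, so T(0) = 11/6.

Hence the answer: 11/6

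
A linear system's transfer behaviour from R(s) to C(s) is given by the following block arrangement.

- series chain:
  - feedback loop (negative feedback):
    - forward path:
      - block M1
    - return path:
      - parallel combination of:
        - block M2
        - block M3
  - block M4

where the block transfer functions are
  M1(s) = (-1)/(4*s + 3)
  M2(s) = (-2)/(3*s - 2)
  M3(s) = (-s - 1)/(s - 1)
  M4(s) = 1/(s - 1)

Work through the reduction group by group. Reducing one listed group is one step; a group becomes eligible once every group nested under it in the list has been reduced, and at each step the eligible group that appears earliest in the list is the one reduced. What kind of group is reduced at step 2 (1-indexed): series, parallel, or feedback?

The answer is feedback.

Reasoning:
1. sum the parallel branches M2, M3
2. feedback reduction of M1, (M2+M3)
3. reduce the series chain [M1/(1+M1*(M2+M3))], M4
So the answer for step 2 is feedback.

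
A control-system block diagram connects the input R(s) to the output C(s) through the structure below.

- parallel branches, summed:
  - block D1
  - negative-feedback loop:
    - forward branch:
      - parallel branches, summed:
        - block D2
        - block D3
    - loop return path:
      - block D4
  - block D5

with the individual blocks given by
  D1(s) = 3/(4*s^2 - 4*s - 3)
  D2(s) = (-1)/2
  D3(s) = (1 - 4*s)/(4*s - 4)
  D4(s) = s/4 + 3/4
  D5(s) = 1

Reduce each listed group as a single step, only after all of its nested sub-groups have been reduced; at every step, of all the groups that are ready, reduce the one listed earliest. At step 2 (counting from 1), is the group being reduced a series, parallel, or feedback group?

Answer: feedback

Working:
Step 1. sum the parallel branches D2, D3
Step 2. collapse the loop ((D2+D3) forward, D4 return)
Step 3. sum the parallel branches D1, [(D2+D3)/(1+(D2+D3)*D4)], D5
So the answer for step 2 is feedback.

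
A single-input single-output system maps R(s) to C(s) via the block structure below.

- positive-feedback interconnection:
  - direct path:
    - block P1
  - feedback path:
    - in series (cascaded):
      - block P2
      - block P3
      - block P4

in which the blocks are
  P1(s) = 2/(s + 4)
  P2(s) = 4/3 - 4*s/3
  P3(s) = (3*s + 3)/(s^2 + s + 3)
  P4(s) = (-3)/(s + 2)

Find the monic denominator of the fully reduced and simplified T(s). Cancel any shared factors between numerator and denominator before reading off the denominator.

Answer: s^4 + 7*s^3 - 7*s^2 + 26*s + 48

Working:
1. series reduction of P2, P3, P4: (12*s^2 - 12)/(s^3 + 3*s^2 + 5*s + 6)
2. apply the feedback formula to P1, (P2*P3*P4): (2*s^3 + 6*s^2 + 10*s + 12)/(s^4 + 7*s^3 - 7*s^2 + 26*s + 48)
The result of step 2 is T(s) in lowest terms. Its denominator already has leading coefficient 1, so it is monic as it stands.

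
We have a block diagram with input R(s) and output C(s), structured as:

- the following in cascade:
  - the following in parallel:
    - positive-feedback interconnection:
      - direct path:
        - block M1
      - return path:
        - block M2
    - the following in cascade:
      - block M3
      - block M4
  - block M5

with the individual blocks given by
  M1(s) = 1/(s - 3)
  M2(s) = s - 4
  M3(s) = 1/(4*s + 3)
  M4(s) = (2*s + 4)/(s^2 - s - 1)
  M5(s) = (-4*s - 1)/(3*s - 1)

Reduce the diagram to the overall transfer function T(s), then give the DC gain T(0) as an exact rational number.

(1) feedback reduction of M1, M2: 1
(2) series reduction of M3, M4: (2*s + 4)/(4*s^3 - s^2 - 7*s - 3)
(3) parallel reduction of [M1/(1-M1*M2)], (M3*M4): (4*s^3 - s^2 - 5*s + 1)/(4*s^3 - s^2 - 7*s - 3)
(4) cascade ([M1/(1-M1*M2)]+(M3*M4)), M5: (-16*s^4 + 21*s^2 + s - 1)/(12*s^4 - 7*s^3 - 20*s^2 - 2*s + 3)
That last expression is T(s); at s = 0 only the constant terms survive, so T(0) = -1/3.

Therefore the answer is -1/3.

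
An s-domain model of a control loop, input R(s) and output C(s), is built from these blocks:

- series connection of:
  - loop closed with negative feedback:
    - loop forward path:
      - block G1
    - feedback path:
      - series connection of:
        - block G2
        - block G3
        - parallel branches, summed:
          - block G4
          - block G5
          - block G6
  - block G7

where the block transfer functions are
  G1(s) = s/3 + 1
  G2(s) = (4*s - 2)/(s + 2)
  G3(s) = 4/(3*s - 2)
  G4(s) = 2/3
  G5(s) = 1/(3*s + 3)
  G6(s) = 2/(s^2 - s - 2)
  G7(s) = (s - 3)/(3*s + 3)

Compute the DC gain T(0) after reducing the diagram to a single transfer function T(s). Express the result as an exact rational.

Step 1: sum the parallel branches G4, G5, G6; result (2*s^2 - s)/(3*s^2 - 3*s - 6)
Step 2: multiply G2, G3, (G4+G5+G6) (series); result (32*s^3 - 32*s^2 + 8*s)/(9*s^4 + 3*s^3 - 42*s^2 - 12*s + 24)
Step 3: reduce the feedback loop with forward G1 and return (G2*G3*(G4+G5+G6)); result (9*s^5 + 30*s^4 - 33*s^3 - 138*s^2 - 12*s + 72)/(59*s^4 + 73*s^3 - 214*s^2 - 12*s + 72)
Step 4: series reduction of [G1/(1+G1*(G2*G3*(G4+G5+G6)))], G7; result (3*s^5 - 2*s^4 - 39*s^3 + 26*s^2 + 108*s - 72)/(59*s^4 + 73*s^3 - 214*s^2 - 12*s + 72)
DC gain: substitute s = 0 into T(s) from step 4: T(0) = -72/72 = -1.

Answer: -1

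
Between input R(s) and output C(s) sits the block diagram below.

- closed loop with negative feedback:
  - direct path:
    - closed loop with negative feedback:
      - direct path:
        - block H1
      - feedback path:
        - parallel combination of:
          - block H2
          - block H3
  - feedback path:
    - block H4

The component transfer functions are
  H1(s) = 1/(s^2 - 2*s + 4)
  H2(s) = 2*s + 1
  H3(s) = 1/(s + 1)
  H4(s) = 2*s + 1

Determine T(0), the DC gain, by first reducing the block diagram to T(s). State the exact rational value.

First reduce the diagram to T(s).

Step 1: combine H2, H3 in parallel = (2*s^2 + 3*s + 2)/(s + 1)
Step 2: close the feedback loop around H1, (H2+H3) = (s + 1)/(s^3 + s^2 + 5*s + 6)
Step 3: reduce the feedback loop with forward [H1/(1+H1*(H2+H3))] and return H4 = (s + 1)/(s^3 + 3*s^2 + 8*s + 7)
The step-3 result is T(s). Setting s = 0: T(0) = 1/7.

Answer: 1/7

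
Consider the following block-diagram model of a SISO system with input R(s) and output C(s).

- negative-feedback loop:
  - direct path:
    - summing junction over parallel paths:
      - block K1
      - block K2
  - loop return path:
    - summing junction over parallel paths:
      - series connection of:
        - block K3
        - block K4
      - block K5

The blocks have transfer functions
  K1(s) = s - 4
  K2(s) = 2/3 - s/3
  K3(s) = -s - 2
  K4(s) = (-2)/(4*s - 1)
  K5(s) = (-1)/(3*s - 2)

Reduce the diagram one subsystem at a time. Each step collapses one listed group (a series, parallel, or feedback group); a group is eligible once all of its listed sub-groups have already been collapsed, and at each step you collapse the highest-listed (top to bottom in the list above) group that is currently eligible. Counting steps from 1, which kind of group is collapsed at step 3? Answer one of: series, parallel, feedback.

The answer is parallel.

Reasoning:
[1] combine K1, K2 in parallel
[2] multiply K3, K4 (series)
[3] reduce the parallel group (K3*K4), K5
[4] feedback reduction of (K1+K2), ((K3*K4)+K5)
Step 3: parallel.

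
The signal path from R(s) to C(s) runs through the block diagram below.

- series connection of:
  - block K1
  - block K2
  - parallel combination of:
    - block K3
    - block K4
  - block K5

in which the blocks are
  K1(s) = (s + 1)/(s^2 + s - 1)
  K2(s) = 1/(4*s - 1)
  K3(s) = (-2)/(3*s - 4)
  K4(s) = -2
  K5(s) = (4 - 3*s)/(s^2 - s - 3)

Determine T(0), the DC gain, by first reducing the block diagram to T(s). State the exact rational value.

The answer is 2.

Reasoning:
[1] parallel reduction of K3, K4 -> (6 - 6*s)/(3*s - 4)
[2] reduce the series chain K1, K2, (K3+K4), K5 -> (6*s^2 - 6)/(4*s^5 - s^4 - 20*s^3 - 3*s^2 + 14*s - 3)
Step 2 gives the overall T(s). Then T(0) = -6/(-3) = 2.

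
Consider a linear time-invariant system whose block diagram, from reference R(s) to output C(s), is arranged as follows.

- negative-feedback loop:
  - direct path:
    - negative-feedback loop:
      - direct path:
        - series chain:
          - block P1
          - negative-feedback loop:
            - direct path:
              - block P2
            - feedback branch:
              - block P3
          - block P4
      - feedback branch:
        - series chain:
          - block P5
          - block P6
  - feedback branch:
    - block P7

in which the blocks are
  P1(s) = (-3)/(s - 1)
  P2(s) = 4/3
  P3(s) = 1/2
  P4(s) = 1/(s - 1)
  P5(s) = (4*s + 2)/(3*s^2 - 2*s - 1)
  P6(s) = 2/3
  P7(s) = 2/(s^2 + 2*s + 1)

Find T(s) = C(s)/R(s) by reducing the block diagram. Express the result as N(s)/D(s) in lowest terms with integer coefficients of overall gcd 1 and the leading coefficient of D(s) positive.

First reduce the diagram to T(s).

Step 1. collapse the loop (P2 forward, P3 return) gives 4/5
Step 2. multiply P1, [P2/(1+P2*P3)], P4 (series) gives (-12)/(5*s^2 - 10*s + 5)
Step 3. combine P5, P6 in series gives (8*s + 4)/(9*s^2 - 6*s - 3)
Step 4. feedback reduction of (P1*[P2/(1+P2*P3)]*P4), (P5*P6) gives (-36*s^2 + 24*s + 12)/(15*s^4 - 40*s^3 + 30*s^2 - 32*s - 21)
Step 5. close the feedback loop around [(P1*[P2/(1+P2*P3)]*P4)/(1+(P1*[P2/(1+P2*P3)]*P4)*(P5*P6))], P7, giving the overall T(s)

Answer: (-36*s^4 - 48*s^3 + 24*s^2 + 48*s + 12)/(15*s^6 - 10*s^5 - 35*s^4 - 12*s^3 - 127*s^2 - 26*s + 3)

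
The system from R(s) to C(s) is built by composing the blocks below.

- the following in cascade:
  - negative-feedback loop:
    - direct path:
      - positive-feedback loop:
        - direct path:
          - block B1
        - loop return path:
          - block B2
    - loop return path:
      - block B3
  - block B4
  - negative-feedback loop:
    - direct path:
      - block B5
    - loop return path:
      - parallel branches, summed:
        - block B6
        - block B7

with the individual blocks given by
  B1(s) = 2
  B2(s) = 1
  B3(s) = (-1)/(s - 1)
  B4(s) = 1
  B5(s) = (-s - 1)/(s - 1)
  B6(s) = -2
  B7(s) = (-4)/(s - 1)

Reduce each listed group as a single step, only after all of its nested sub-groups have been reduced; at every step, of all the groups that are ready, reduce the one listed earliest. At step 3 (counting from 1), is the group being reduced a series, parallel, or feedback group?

The answer is parallel.

Reasoning:
Step 1: collapse the loop (B1 forward, B2 return)
Step 2: apply the feedback formula to [B1/(1-B1*B2)], B3
Step 3: add B6, B7 (parallel)
Step 4: feedback reduction of B5, (B6+B7)
Step 5: reduce the series chain [[B1/(1-B1*B2)]/(1+[B1/(1-B1*B2)]*B3)], B4, [B5/(1+B5*(B6+B7))]
So the answer for step 3 is parallel.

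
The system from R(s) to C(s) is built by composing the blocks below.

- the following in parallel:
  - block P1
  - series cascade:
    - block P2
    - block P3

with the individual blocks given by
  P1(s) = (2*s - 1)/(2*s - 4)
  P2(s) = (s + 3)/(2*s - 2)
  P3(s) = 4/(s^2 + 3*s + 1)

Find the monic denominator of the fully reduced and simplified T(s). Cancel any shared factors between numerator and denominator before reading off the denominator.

[1] series reduction of P2, P3, giving (2*s + 6)/(s^3 + 2*s^2 - 2*s - 1)
[2] combine P1, (P2*P3) in parallel, giving (2*s^4 + 3*s^3 - 2*s^2 + 4*s - 23)/(2*s^4 - 12*s^2 + 6*s + 4)
That last expression is T(s), already simplified. Scaling its denominator by 1/2 (the reciprocal of the leading coefficient) yields the monic denominator.

Therefore the answer is s^4 - 6*s^2 + 3*s + 2.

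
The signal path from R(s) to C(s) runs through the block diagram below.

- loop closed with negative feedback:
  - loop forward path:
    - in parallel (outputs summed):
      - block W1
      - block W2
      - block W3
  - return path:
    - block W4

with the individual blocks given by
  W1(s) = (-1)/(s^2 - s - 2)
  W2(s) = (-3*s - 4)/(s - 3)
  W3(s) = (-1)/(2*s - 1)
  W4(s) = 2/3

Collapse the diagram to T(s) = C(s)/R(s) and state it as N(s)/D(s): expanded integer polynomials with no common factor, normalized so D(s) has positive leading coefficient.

First reduce the diagram to T(s).

Step 1: combine W1, W2, W3 in parallel: (-6*s^4 + 23*s^2 + 12*s - 17)/(2*s^4 - 9*s^3 + 6*s^2 + 11*s - 6)
Step 2: collapse the loop ((W1+W2+W3) forward, W4 return), giving the overall T(s)

Answer: (18*s^4 - 69*s^2 - 36*s + 51)/(6*s^4 + 27*s^3 - 64*s^2 - 57*s + 52)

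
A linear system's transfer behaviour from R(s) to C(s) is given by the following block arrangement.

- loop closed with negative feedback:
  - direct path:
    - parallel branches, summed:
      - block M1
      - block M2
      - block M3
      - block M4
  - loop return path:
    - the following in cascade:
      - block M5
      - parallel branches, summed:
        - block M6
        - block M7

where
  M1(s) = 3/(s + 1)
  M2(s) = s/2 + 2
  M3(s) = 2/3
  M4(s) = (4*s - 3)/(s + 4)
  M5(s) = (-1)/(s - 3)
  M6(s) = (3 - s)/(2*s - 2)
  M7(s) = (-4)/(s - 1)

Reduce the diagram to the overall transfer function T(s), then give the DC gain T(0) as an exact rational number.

Step 1. parallel reduction of M1, M2, M3, M4: (3*s^3 + 55*s^2 + 116*s + 118)/(6*s^2 + 30*s + 24)
Step 2. reduce the parallel group M6, M7: (-s - 5)/(2*s - 2)
Step 3. combine M5, (M6+M7) in series: (s + 5)/(2*s^2 - 8*s + 6)
Step 4. collapse the loop ((M1+M2+M3+M4) forward, (M5*(M6+M7)) return): (6*s^5 + 86*s^4 - 190*s^3 - 362*s^2 - 248*s + 708)/(15*s^4 + 82*s^3 + 235*s^2 + 686*s + 734)
That last expression is T(s); at s = 0 only the constant terms survive, so T(0) = 708/734 = 354/367.

Final answer: 354/367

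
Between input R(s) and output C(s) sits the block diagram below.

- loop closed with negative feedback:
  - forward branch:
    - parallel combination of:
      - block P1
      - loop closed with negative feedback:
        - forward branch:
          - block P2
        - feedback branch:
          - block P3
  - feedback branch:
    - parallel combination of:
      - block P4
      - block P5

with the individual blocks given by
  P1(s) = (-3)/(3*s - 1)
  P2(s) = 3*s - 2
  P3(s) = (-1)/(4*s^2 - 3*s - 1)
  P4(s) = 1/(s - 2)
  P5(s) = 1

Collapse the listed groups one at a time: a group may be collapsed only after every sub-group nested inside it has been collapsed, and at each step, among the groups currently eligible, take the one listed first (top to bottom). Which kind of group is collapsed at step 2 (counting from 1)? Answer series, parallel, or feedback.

Reducing step by step:

[1] close the feedback loop around P2, P3
[2] parallel reduction of P1, [P2/(1+P2*P3)]
[3] combine P4, P5 in parallel
[4] collapse the loop ((P1+[P2/(1+P2*P3)]) forward, (P4+P5) return)
The group at step 2 is a parallel group.

Answer: parallel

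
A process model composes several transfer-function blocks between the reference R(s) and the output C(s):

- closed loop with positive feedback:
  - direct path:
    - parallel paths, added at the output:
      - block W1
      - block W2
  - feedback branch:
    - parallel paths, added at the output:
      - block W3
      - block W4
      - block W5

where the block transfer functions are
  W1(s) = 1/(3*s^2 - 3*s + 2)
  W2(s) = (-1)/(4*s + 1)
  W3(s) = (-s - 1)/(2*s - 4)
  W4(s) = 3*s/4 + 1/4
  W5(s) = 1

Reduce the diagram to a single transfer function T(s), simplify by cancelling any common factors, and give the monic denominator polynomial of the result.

[1] add W1, W2 (parallel): (-3*s^2 + 7*s - 1)/(12*s^3 - 9*s^2 + 5*s + 2)
[2] add W3, W4, W5 (parallel): (3*s^2 - 3*s - 12)/(4*s - 8)
[3] close the feedback loop around (W1+W2), (W3+W4+W5): (-12*s^3 + 52*s^2 - 60*s + 8)/(57*s^4 - 162*s^3 + 80*s^2 + 49*s - 28)
T(s) is the step-3 result (common factors already cancelled). Leading coefficient of the denominator: 57. Divide through by 57 for the monic polynomial.

Answer: s^4 - 54*s^3/19 + 80*s^2/57 + 49*s/57 - 28/57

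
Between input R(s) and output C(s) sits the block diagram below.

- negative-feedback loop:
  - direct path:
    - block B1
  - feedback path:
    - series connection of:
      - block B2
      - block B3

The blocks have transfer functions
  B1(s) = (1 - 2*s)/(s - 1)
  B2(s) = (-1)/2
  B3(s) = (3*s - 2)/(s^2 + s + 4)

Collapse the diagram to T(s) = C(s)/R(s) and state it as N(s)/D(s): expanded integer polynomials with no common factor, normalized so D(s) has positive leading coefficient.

Answer: (-4*s^3 - 2*s^2 - 14*s + 8)/(2*s^3 + 6*s^2 - s - 6)

Working:
Step 1 - cascade B2, B3; result (2 - 3*s)/(2*s^2 + 2*s + 8)
Step 2 - collapse the loop (B1 forward, (B2*B3) return); the result is T(s) itself (integer coefficients, no common factor, positive leading denominator coefficient)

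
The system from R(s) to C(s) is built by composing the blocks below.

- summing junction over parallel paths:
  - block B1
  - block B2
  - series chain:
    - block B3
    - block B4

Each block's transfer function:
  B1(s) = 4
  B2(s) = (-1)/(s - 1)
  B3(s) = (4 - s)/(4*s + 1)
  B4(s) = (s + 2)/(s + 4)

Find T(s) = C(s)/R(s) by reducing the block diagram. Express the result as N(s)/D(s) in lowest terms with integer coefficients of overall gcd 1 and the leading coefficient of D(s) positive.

The answer is (15*s^3 + 51*s^2 - 63*s - 28)/(4*s^3 + 13*s^2 - 13*s - 4).

Reasoning:
Step 1. reduce the series chain B3, B4; result (-s^2 + 2*s + 8)/(4*s^2 + 17*s + 4)
Step 2. sum the parallel branches B1, B2, (B3*B4); the result is T(s) itself (integer coefficients, no common factor, positive leading denominator coefficient)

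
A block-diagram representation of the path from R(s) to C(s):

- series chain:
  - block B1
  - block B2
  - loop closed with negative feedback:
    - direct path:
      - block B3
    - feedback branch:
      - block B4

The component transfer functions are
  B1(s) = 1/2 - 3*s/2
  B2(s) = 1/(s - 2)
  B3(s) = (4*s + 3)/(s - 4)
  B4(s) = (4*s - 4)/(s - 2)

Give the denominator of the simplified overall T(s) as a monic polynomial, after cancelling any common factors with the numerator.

Reducing step by step:

[1] apply the feedback formula to B3, B4: (4*s^2 - 5*s - 6)/(17*s^2 - 10*s - 4)
[2] cascade B1, B2, [B3/(1+B3*B4)]: (-12*s^2 - 5*s + 3)/(34*s^2 - 20*s - 8)
No further cancellation is possible in the step-2 result, so that is T(s). Its denominator becomes monic after dividing by the leading coefficient 34.

Answer: s^2 - 10*s/17 - 4/17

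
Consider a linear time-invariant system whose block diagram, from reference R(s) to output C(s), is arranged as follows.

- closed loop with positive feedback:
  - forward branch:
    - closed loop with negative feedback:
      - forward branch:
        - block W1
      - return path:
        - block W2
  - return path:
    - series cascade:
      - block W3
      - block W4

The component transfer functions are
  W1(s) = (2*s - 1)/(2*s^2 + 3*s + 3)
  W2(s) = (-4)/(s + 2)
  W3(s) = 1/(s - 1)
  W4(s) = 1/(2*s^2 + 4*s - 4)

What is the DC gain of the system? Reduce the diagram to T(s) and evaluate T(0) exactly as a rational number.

Reducing step by step:

Step 1 - reduce the feedback loop with forward W1 and return W2, giving (2*s^2 + 3*s - 2)/(2*s^3 + 7*s^2 + s + 10)
Step 2 - reduce the series chain W3, W4, giving 1/(2*s^3 + 2*s^2 - 8*s + 4)
Step 3 - close the feedback loop around [W1/(1+W1*W2)], (W3*W4), giving (4*s^5 + 10*s^4 - 14*s^3 - 20*s^2 + 28*s - 8)/(4*s^6 + 18*s^5 - 26*s^3 + 38*s^2 - 79*s + 42)
The step-3 result is T(s). Setting s = 0: T(0) = -8/42 = -4/21.

Answer: -4/21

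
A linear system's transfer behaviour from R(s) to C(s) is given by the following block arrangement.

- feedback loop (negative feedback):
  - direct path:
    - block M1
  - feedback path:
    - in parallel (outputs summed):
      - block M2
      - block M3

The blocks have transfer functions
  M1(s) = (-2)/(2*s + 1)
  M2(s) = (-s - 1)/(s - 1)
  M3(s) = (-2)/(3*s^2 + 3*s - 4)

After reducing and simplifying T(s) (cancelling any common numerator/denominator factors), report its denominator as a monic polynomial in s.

1. reduce the parallel group M2, M3, giving (-3*s^3 - 6*s^2 - s + 6)/(3*s^3 - 7*s + 4)
2. reduce the feedback loop with forward M1 and return (M2+M3), giving (-6*s^3 + 14*s - 8)/(6*s^4 + 9*s^3 - 2*s^2 + 3*s - 8)
No further cancellation is possible in the step-2 result, so that is T(s). Its denominator becomes monic after dividing by the leading coefficient 6.

Therefore the answer is s^4 + 3*s^3/2 - s^2/3 + s/2 - 4/3.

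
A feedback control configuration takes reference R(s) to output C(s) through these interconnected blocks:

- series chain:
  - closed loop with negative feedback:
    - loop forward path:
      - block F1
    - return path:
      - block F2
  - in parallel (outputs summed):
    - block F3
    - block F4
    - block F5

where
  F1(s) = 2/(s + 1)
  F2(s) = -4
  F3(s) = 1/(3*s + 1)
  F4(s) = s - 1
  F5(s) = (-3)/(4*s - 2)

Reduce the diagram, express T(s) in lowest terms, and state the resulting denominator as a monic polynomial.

(1) collapse the loop (F1 forward, F2 return); result 2/(s - 7)
(2) reduce the parallel group F3, F4, F5; result (12*s^3 - 14*s^2 - 5*s - 3)/(12*s^2 - 2*s - 2)
(3) series reduction of [F1/(1+F1*F2)], (F3+F4+F5); result (12*s^3 - 14*s^2 - 5*s - 3)/(6*s^3 - 43*s^2 + 6*s + 7)
No further cancellation is possible in the step-3 result, so that is T(s). Its denominator becomes monic after dividing by the leading coefficient 6.

Hence the answer: s^3 - 43*s^2/6 + s + 7/6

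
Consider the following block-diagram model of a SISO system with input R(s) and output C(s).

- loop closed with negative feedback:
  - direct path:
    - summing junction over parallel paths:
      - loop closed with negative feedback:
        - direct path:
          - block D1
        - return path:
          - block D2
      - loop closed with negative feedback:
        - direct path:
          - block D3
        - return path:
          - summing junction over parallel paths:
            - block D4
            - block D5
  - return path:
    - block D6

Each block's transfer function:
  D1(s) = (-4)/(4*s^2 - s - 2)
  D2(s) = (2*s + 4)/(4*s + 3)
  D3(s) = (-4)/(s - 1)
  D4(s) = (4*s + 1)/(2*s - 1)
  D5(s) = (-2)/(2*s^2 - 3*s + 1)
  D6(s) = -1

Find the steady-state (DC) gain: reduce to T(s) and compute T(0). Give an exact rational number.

[1] apply the feedback formula to D1, D2: (-16*s - 12)/(16*s^3 + 8*s^2 - 19*s - 22)
[2] sum the parallel branches D4, D5: (4*s^2 - 3*s - 3)/(2*s^2 - 3*s + 1)
[3] collapse the loop (D3 forward, (D4+D5) return): (-8*s^2 + 12*s - 4)/(2*s^3 - 21*s^2 + 16*s + 11)
[4] sum the parallel branches [D1/(1+D1*D2)], [D3/(1+D3*(D4+D5))]: (-128*s^5 + 96*s^4 + 496*s^3 - 88*s^2 - 556*s - 44)/(32*s^6 - 320*s^5 + 50*s^4 + 659*s^3 + 246*s^2 - 561*s - 242)
[5] collapse the loop (([D1/(1+D1*D2)]+[D3/(1+D3*(D4+D5))]) forward, D6 return): (-128*s^5 + 96*s^4 + 496*s^3 - 88*s^2 - 556*s - 44)/(32*s^6 - 192*s^5 - 46*s^4 + 163*s^3 + 334*s^2 - 5*s - 198)
The step-5 result is T(s). Setting s = 0: T(0) = -44/(-198) = 2/9.

Therefore the answer is 2/9.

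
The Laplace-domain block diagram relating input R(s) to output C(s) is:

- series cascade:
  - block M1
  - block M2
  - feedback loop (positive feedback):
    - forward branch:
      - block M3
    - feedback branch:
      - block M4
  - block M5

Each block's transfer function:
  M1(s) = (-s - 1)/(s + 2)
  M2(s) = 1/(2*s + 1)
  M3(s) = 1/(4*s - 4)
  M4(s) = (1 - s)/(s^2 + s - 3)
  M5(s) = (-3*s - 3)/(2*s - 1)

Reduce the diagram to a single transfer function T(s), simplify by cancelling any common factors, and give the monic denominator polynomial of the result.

Answer: s^6 + 2*s^5 - 4*s^4 - 21*s^3/4 + 103*s^2/16 + 19*s/16 - 11/8

Working:
Step 1 - collapse the loop (M3 forward, M4 return) -> (s^2 + s - 3)/(4*s^3 - 15*s + 11)
Step 2 - series reduction of M1, M2, [M3/(1-M3*M4)], M5 -> (3*s^4 + 9*s^3 - 15*s - 9)/(16*s^6 + 32*s^5 - 64*s^4 - 84*s^3 + 103*s^2 + 19*s - 22)
No further cancellation is possible in the step-2 result, so that is T(s). Its denominator becomes monic after dividing by the leading coefficient 16.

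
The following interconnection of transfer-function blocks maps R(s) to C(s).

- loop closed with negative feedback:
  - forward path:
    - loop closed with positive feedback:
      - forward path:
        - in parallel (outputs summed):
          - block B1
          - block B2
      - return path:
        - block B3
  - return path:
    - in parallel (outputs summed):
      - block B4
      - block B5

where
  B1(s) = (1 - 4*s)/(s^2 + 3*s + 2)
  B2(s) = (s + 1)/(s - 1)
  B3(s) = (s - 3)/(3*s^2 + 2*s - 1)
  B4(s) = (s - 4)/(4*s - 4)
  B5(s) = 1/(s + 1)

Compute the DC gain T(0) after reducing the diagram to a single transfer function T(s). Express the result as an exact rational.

(1) combine B1, B2 in parallel -> (s^3 + 10*s + 1)/(s^3 + 2*s^2 - s - 2)
(2) apply the feedback formula to (B1+B2), B3 -> (3*s^5 + 2*s^4 + 29*s^3 + 23*s^2 - 8*s - 1)/(3*s^5 + 7*s^4 + 3*s^3 - 20*s^2 + 26*s + 5)
(3) combine B4, B5 in parallel -> (s^2 + s - 8)/(4*s^2 - 4)
(4) collapse the loop ([(B1+B2)/(1-(B1+B2)*B3)] forward, (B4+B5) return) -> (12*s^5 - 16*s^4 + 124*s^3 - 148*s^2 + 24*s + 4)/(15*s^5 + 3*s^4 - 14*s^3 - 47*s^2 - 17*s - 12)
That last expression is T(s); at s = 0 only the constant terms survive, so T(0) = 4/(-12) = -1/3.

Answer: -1/3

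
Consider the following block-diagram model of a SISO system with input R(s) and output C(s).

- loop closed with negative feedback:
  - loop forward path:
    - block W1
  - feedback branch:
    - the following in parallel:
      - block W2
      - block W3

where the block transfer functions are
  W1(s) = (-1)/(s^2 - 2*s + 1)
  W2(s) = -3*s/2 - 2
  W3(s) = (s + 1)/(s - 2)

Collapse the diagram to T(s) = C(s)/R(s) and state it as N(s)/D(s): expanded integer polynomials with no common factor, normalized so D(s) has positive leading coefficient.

The answer is (4 - 2*s)/(2*s^3 - 5*s^2 + 6*s - 14).

Reasoning:
(1) sum the parallel branches W2, W3 -> (-3*s^2 + 4*s + 10)/(2*s - 4)
(2) feedback reduction of W1, (W2+W3) - this is the overall T(s), already in the required normalized form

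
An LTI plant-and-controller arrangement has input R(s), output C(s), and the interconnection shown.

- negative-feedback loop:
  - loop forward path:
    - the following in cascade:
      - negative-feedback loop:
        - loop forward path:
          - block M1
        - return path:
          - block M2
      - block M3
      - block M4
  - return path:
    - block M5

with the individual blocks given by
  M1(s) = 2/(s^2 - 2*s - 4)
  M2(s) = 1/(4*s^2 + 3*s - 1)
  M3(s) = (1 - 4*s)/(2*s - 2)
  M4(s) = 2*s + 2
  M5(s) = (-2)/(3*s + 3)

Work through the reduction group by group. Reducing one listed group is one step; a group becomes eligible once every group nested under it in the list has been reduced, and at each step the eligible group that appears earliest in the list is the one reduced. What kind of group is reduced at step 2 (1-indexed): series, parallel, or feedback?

Answer: series

Working:
Step 1. collapse the loop (M1 forward, M2 return)
Step 2. cascade [M1/(1+M1*M2)], M3, M4
Step 3. collapse the loop (([M1/(1+M1*M2)]*M3*M4) forward, M5 return)
Step 2 collapses a series group.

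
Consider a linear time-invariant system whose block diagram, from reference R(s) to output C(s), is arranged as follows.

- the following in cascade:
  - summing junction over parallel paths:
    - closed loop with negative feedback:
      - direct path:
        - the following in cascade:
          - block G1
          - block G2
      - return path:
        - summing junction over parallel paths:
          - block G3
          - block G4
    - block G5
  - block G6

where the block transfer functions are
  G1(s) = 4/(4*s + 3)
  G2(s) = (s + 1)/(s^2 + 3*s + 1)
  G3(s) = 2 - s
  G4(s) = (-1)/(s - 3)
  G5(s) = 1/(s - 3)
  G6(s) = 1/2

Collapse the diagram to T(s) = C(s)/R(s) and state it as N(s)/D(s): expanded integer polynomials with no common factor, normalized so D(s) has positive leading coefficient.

First reduce the diagram to T(s).

(1) multiply G1, G2 (series) gives (4*s + 4)/(4*s^3 + 15*s^2 + 13*s + 3)
(2) sum the parallel branches G3, G4 gives (-s^2 + 5*s - 7)/(s - 3)
(3) feedback reduction of (G1*G2), (G3+G4) gives (4*s^2 - 8*s - 12)/(4*s^4 - s^3 - 16*s^2 - 44*s - 37)
(4) sum the parallel branches [(G1*G2)/(1+(G1*G2)*(G3+G4))], G5 gives (4*s^4 + 3*s^3 - 36*s^2 - 32*s - 1)/(4*s^5 - 13*s^4 - 13*s^3 + 4*s^2 + 95*s + 111)
(5) multiply ([(G1*G2)/(1+(G1*G2)*(G3+G4))]+G5), G6 (series): this yields T(s), and no further normalization is needed

Answer: (4*s^4 + 3*s^3 - 36*s^2 - 32*s - 1)/(8*s^5 - 26*s^4 - 26*s^3 + 8*s^2 + 190*s + 222)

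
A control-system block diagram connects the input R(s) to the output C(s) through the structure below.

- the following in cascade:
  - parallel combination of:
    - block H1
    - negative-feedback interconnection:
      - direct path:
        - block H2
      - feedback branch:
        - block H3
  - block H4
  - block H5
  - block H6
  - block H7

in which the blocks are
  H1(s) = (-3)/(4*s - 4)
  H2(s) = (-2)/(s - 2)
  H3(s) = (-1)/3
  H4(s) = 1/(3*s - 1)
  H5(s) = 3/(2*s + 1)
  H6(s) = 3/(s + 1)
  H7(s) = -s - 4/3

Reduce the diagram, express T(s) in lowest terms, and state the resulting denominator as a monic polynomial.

Answer: s^5 - 7*s^4/6 - 25*s^3/18 + 25*s^2/18 + 7*s/18 - 2/9

Working:
Step 1 - collapse the loop (H2 forward, H3 return); result (-6)/(3*s - 4)
Step 2 - parallel reduction of H1, [H2/(1+H2*H3)]; result (36 - 33*s)/(12*s^2 - 28*s + 16)
Step 3 - multiply (H1+[H2/(1+H2*H3)]), H4, H5, H6, H7 (series); result (297*s^2 + 72*s - 432)/(72*s^5 - 84*s^4 - 100*s^3 + 100*s^2 + 28*s - 16)
The result of step 3 is T(s) in lowest terms. Its denominator has leading coefficient 72; dividing the denominator through by 72 makes it monic.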